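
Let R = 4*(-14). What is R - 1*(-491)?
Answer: 435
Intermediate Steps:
R = -56
R - 1*(-491) = -56 - 1*(-491) = -56 + 491 = 435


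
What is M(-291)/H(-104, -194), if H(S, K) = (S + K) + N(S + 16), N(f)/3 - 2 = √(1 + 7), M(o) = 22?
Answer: -803/10649 - 33*√2/21298 ≈ -0.077597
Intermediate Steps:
N(f) = 6 + 6*√2 (N(f) = 6 + 3*√(1 + 7) = 6 + 3*√8 = 6 + 3*(2*√2) = 6 + 6*√2)
H(S, K) = 6 + K + S + 6*√2 (H(S, K) = (S + K) + (6 + 6*√2) = (K + S) + (6 + 6*√2) = 6 + K + S + 6*√2)
M(-291)/H(-104, -194) = 22/(6 - 194 - 104 + 6*√2) = 22/(-292 + 6*√2)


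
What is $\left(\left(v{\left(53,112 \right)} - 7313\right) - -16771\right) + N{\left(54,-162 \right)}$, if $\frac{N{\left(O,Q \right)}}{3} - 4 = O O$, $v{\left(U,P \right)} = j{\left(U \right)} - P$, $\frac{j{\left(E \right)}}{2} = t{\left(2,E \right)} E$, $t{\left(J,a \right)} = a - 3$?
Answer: $23406$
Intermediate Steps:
$t{\left(J,a \right)} = -3 + a$ ($t{\left(J,a \right)} = a - 3 = -3 + a$)
$j{\left(E \right)} = 2 E \left(-3 + E\right)$ ($j{\left(E \right)} = 2 \left(-3 + E\right) E = 2 E \left(-3 + E\right)$)
$v{\left(U,P \right)} = - P + 2 U \left(-3 + U\right)$ ($v{\left(U,P \right)} = 2 U \left(-3 + U\right) - P = - P + 2 U \left(-3 + U\right)$)
$N{\left(O,Q \right)} = 12 + 3 O^{2}$ ($N{\left(O,Q \right)} = 12 + 3 O O = 12 + 3 O^{2}$)
$\left(\left(v{\left(53,112 \right)} - 7313\right) - -16771\right) + N{\left(54,-162 \right)} = \left(\left(\left(\left(-1\right) 112 + 2 \cdot 53 \left(-3 + 53\right)\right) - 7313\right) - -16771\right) + \left(12 + 3 \cdot 54^{2}\right) = \left(\left(\left(-112 + 2 \cdot 53 \cdot 50\right) - 7313\right) + 16771\right) + \left(12 + 3 \cdot 2916\right) = \left(\left(\left(-112 + 5300\right) - 7313\right) + 16771\right) + \left(12 + 8748\right) = \left(\left(5188 - 7313\right) + 16771\right) + 8760 = \left(-2125 + 16771\right) + 8760 = 14646 + 8760 = 23406$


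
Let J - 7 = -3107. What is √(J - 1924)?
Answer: 4*I*√314 ≈ 70.88*I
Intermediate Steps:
J = -3100 (J = 7 - 3107 = -3100)
√(J - 1924) = √(-3100 - 1924) = √(-5024) = 4*I*√314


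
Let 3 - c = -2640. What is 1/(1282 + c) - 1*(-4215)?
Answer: 16543876/3925 ≈ 4215.0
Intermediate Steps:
c = 2643 (c = 3 - 1*(-2640) = 3 + 2640 = 2643)
1/(1282 + c) - 1*(-4215) = 1/(1282 + 2643) - 1*(-4215) = 1/3925 + 4215 = 16543876/3925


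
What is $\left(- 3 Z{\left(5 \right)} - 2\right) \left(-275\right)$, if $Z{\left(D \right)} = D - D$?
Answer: $550$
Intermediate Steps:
$Z{\left(D \right)} = 0$
$\left(- 3 Z{\left(5 \right)} - 2\right) \left(-275\right) = \left(\left(-3\right) 0 - 2\right) \left(-275\right) = \left(0 - 2\right) \left(-275\right) = \left(-2\right) \left(-275\right) = 550$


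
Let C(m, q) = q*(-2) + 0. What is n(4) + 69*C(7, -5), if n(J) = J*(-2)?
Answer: 682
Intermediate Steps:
C(m, q) = -2*q (C(m, q) = -2*q + 0 = -2*q)
n(J) = -2*J
n(4) + 69*C(7, -5) = -2*4 + 69*(-2*(-5)) = -8 + 69*10 = -8 + 690 = 682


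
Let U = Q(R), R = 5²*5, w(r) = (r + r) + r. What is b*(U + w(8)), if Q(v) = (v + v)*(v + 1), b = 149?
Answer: 4697076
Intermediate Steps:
w(r) = 3*r (w(r) = 2*r + r = 3*r)
R = 125 (R = 25*5 = 125)
Q(v) = 2*v*(1 + v) (Q(v) = (2*v)*(1 + v) = 2*v*(1 + v))
U = 31500 (U = 2*125*(1 + 125) = 2*125*126 = 31500)
b*(U + w(8)) = 149*(31500 + 3*8) = 149*(31500 + 24) = 149*31524 = 4697076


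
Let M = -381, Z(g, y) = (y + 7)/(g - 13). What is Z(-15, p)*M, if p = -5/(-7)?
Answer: 10287/98 ≈ 104.97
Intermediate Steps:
p = 5/7 (p = -5*(-⅐) = 5/7 ≈ 0.71429)
Z(g, y) = (7 + y)/(-13 + g)
Z(-15, p)*M = ((7 + 5/7)/(-13 - 15))*(-381) = ((54/7)/(-28))*(-381) = -1/28*54/7*(-381) = -27/98*(-381) = 10287/98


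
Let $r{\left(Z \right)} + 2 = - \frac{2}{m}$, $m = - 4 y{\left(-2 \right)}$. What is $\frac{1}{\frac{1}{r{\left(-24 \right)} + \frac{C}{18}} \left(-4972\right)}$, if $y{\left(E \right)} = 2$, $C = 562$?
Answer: $- \frac{1061}{178992} \approx -0.0059276$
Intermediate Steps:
$m = -8$ ($m = \left(-4\right) 2 = -8$)
$r{\left(Z \right)} = - \frac{7}{4}$ ($r{\left(Z \right)} = -2 - \frac{2}{-8} = -2 - - \frac{1}{4} = -2 + \frac{1}{4} = - \frac{7}{4}$)
$\frac{1}{\frac{1}{r{\left(-24 \right)} + \frac{C}{18}} \left(-4972\right)} = \frac{1}{\frac{1}{- \frac{7}{4} + \frac{562}{18}} \left(-4972\right)} = \frac{1}{\frac{1}{- \frac{7}{4} + 562 \cdot \frac{1}{18}} \left(-4972\right)} = \frac{1}{\frac{1}{- \frac{7}{4} + \frac{281}{9}} \left(-4972\right)} = \frac{1}{\frac{1}{\frac{1061}{36}} \left(-4972\right)} = \frac{1}{\frac{36}{1061} \left(-4972\right)} = \frac{1}{- \frac{178992}{1061}} = - \frac{1061}{178992}$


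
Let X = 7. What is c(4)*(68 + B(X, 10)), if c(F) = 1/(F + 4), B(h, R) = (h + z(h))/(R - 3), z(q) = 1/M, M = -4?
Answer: 1931/224 ≈ 8.6205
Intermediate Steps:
z(q) = -¼ (z(q) = 1/(-4) = 1*(-¼) = -¼)
B(h, R) = (-¼ + h)/(-3 + R) (B(h, R) = (h - ¼)/(R - 3) = (-¼ + h)/(-3 + R))
c(F) = 1/(4 + F)
c(4)*(68 + B(X, 10)) = (68 + (-¼ + 7)/(-3 + 10))/(4 + 4) = (68 + (27/4)/7)/8 = (68 + (⅐)*(27/4))/8 = (68 + 27/28)/8 = (⅛)*(1931/28) = 1931/224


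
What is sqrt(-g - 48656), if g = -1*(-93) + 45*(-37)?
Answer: 2*I*sqrt(11771) ≈ 216.99*I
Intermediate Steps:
g = -1572 (g = 93 - 1665 = -1572)
sqrt(-g - 48656) = sqrt(-1*(-1572) - 48656) = sqrt(1572 - 48656) = sqrt(-47084) = 2*I*sqrt(11771)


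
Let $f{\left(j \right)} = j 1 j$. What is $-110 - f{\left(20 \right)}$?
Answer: $-510$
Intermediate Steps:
$f{\left(j \right)} = j^{2}$ ($f{\left(j \right)} = j j = j^{2}$)
$-110 - f{\left(20 \right)} = -110 - 20^{2} = -110 - 400 = -510$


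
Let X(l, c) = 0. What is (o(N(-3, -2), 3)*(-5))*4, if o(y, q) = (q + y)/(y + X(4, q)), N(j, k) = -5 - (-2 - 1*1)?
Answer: 10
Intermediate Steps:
N(j, k) = -2 (N(j, k) = -5 - (-2 - 1) = -5 - 1*(-3) = -5 + 3 = -2)
o(y, q) = (q + y)/y (o(y, q) = (q + y)/(y + 0) = (q + y)/y)
(o(N(-3, -2), 3)*(-5))*4 = (((3 - 2)/(-2))*(-5))*4 = (-½*1*(-5))*4 = -½*(-5)*4 = (5/2)*4 = 10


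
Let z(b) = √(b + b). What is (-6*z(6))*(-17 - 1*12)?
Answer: 348*√3 ≈ 602.75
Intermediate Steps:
z(b) = √2*√b (z(b) = √(2*b) = √2*√b)
(-6*z(6))*(-17 - 1*12) = (-6*√2*√6)*(-17 - 1*12) = (-12*√3)*(-17 - 12) = -12*√3*(-29) = 348*√3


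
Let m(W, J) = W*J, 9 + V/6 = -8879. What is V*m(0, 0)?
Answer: 0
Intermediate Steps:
V = -53328 (V = -54 + 6*(-8879) = -54 - 53274 = -53328)
m(W, J) = J*W
V*m(0, 0) = -0*0 = -53328*0 = 0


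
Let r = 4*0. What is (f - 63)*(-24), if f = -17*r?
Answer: 1512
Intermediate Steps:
r = 0
f = 0 (f = -17*0 = 0)
(f - 63)*(-24) = (0 - 63)*(-24) = -63*(-24) = 1512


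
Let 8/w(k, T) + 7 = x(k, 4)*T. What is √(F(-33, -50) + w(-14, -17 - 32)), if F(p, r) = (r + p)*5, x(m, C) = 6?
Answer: I*√37601823/301 ≈ 20.372*I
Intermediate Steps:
F(p, r) = 5*p + 5*r (F(p, r) = (p + r)*5 = 5*p + 5*r)
w(k, T) = 8/(-7 + 6*T)
√(F(-33, -50) + w(-14, -17 - 32)) = √((5*(-33) + 5*(-50)) + 8/(-7 + 6*(-17 - 32))) = √((-165 - 250) + 8/(-7 + 6*(-49))) = √(-415 + 8/(-7 - 294)) = √(-415 + 8/(-301)) = √(-415 + 8*(-1/301)) = √(-415 - 8/301) = √(-124923/301) = I*√37601823/301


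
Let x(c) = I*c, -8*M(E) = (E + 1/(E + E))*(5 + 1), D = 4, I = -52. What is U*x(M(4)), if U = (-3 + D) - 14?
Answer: -16731/8 ≈ -2091.4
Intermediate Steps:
M(E) = -3*E/4 - 3/(8*E) (M(E) = -(E + 1/(E + E))*(5 + 1)/8 = -(E + 1/(2*E))*6/8 = -(3/E + 6*E)/8 = -3*E/4 - 3/(8*E))
x(c) = -52*c
U = -13 (U = (-3 + 4) - 14 = 1 - 14 = -13)
U*x(M(4)) = -(-676)*(3/8)*(-1 - 2*4**2)/4 = -(-676)*(3/8)*(1/4)*(-1 - 2*16) = -(-676)*(3/8)*(1/4)*(-1 - 32) = -(-676)*(3/8)*(1/4)*(-33) = -(-676)*(-99)/32 = -13*1287/8 = -16731/8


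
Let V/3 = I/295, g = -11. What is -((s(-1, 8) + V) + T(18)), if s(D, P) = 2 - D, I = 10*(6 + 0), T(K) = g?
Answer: 436/59 ≈ 7.3898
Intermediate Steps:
T(K) = -11
I = 60 (I = 10*6 = 60)
V = 36/59 (V = 3*(60/295) = 3*(60*(1/295)) = 3*(12/59) = 36/59 ≈ 0.61017)
-((s(-1, 8) + V) + T(18)) = -(((2 - 1*(-1)) + 36/59) - 11) = -(((2 + 1) + 36/59) - 11) = -((3 + 36/59) - 11) = -(213/59 - 11) = -1*(-436/59) = 436/59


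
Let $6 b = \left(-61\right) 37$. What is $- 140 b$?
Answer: $\frac{157990}{3} \approx 52663.0$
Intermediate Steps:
$b = - \frac{2257}{6}$ ($b = \frac{\left(-61\right) 37}{6} = \frac{1}{6} \left(-2257\right) = - \frac{2257}{6} \approx -376.17$)
$- 140 b = \left(-140\right) \left(- \frac{2257}{6}\right) = \frac{157990}{3}$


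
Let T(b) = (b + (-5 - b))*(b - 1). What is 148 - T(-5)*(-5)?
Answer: 298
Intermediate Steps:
T(b) = 5 - 5*b (T(b) = -5*(-1 + b) = 5 - 5*b)
148 - T(-5)*(-5) = 148 - (5 - 5*(-5))*(-5) = 148 - (5 + 25)*(-5) = 148 - 30*(-5) = 148 - 1*(-150) = 148 + 150 = 298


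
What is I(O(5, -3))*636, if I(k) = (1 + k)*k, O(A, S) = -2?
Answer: 1272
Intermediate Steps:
I(k) = k*(1 + k)
I(O(5, -3))*636 = -2*(1 - 2)*636 = -2*(-1)*636 = 2*636 = 1272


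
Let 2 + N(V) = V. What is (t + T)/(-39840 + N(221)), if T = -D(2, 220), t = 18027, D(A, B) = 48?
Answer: -5993/13207 ≈ -0.45377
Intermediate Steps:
N(V) = -2 + V
T = -48 (T = -1*48 = -48)
(t + T)/(-39840 + N(221)) = (18027 - 48)/(-39840 + (-2 + 221)) = 17979/(-39840 + 219) = 17979/(-39621) = 17979*(-1/39621) = -5993/13207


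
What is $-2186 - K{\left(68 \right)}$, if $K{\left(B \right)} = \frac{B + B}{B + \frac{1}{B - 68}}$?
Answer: $-2186$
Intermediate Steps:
$K{\left(B \right)} = \frac{2 B}{B + \frac{1}{-68 + B}}$
$-2186 - K{\left(68 \right)} = -2186 - 2 \cdot 68 \frac{1}{1 + 68^{2} - 4624} \left(-68 + 68\right) = -2186 - 2 \cdot 68 \frac{1}{1 + 4624 - 4624} \cdot 0 = -2186 - 2 \cdot 68 \cdot 1^{-1} \cdot 0 = -2186 - 2 \cdot 68 \cdot 1 \cdot 0 = -2186 - 0 = -2186 + 0 = -2186$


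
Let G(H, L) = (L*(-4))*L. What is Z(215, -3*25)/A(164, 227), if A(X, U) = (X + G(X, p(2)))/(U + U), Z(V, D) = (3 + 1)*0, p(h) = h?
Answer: 0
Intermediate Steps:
G(H, L) = -4*L**2 (G(H, L) = (-4*L)*L = -4*L**2)
Z(V, D) = 0 (Z(V, D) = 4*0 = 0)
A(X, U) = (-16 + X)/(2*U) (A(X, U) = (X - 4*2**2)/(U + U) = (X - 4*4)/((2*U)) = (X - 16)*(1/(2*U)) = (-16 + X)*(1/(2*U)) = (-16 + X)/(2*U))
Z(215, -3*25)/A(164, 227) = 0/(((1/2)*(-16 + 164)/227)) = 0/(((1/2)*(1/227)*148)) = 0/(74/227) = 0*(227/74) = 0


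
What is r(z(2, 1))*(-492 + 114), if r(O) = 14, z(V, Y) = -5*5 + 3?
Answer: -5292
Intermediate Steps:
z(V, Y) = -22 (z(V, Y) = -25 + 3 = -22)
r(z(2, 1))*(-492 + 114) = 14*(-492 + 114) = 14*(-378) = -5292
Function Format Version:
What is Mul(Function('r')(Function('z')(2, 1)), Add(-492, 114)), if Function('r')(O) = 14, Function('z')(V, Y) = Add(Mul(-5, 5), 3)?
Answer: -5292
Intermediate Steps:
Function('z')(V, Y) = -22 (Function('z')(V, Y) = Add(-25, 3) = -22)
Mul(Function('r')(Function('z')(2, 1)), Add(-492, 114)) = Mul(14, Add(-492, 114)) = Mul(14, -378) = -5292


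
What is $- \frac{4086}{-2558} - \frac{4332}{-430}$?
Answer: $\frac{3209559}{274985} \approx 11.672$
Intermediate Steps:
$- \frac{4086}{-2558} - \frac{4332}{-430} = \left(-4086\right) \left(- \frac{1}{2558}\right) - - \frac{2166}{215} = \frac{2043}{1279} + \frac{2166}{215} = \frac{3209559}{274985}$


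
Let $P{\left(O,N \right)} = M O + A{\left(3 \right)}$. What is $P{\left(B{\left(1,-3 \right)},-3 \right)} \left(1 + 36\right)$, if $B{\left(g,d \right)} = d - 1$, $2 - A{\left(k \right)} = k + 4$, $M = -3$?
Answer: $259$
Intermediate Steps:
$A{\left(k \right)} = -2 - k$ ($A{\left(k \right)} = 2 - \left(k + 4\right) = 2 - \left(4 + k\right) = -2 - k$)
$B{\left(g,d \right)} = -1 + d$ ($B{\left(g,d \right)} = d - 1 = -1 + d$)
$P{\left(O,N \right)} = -5 - 3 O$ ($P{\left(O,N \right)} = - 3 O - 5 = -5 - 3 O$)
$P{\left(B{\left(1,-3 \right)},-3 \right)} \left(1 + 36\right) = \left(-5 - 3 \left(-1 - 3\right)\right) \left(1 + 36\right) = \left(-5 - -12\right) 37 = \left(-5 + 12\right) 37 = 7 \cdot 37 = 259$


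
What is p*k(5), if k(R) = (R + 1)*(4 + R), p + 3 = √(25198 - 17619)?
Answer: -162 + 54*√7579 ≈ 4539.1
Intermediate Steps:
p = -3 + √7579 (p = -3 + √(25198 - 17619) = -3 + √7579 ≈ 84.057)
k(R) = (1 + R)*(4 + R)
p*k(5) = (-3 + √7579)*(4 + 5² + 5*5) = (-3 + √7579)*(4 + 25 + 25) = (-3 + √7579)*54 = -162 + 54*√7579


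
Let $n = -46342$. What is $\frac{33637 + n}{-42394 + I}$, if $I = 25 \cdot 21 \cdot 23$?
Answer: $\frac{12705}{30319} \approx 0.41904$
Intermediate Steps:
$I = 12075$ ($I = 525 \cdot 23 = 12075$)
$\frac{33637 + n}{-42394 + I} = \frac{33637 - 46342}{-42394 + 12075} = - \frac{12705}{-30319} = \left(-12705\right) \left(- \frac{1}{30319}\right) = \frac{12705}{30319}$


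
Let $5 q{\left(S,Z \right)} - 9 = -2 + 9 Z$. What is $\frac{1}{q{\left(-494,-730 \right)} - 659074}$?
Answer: $- \frac{5}{3301933} \approx -1.5143 \cdot 10^{-6}$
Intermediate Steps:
$q{\left(S,Z \right)} = \frac{7}{5} + \frac{9 Z}{5}$ ($q{\left(S,Z \right)} = \frac{9}{5} + \frac{-2 + 9 Z}{5} = \frac{9}{5} + \left(- \frac{2}{5} + \frac{9 Z}{5}\right) = \frac{7}{5} + \frac{9 Z}{5}$)
$\frac{1}{q{\left(-494,-730 \right)} - 659074} = \frac{1}{\left(\frac{7}{5} + \frac{9}{5} \left(-730\right)\right) - 659074} = \frac{1}{\left(\frac{7}{5} - 1314\right) - 659074} = \frac{1}{- \frac{6563}{5} - 659074} = \frac{1}{- \frac{3301933}{5}} = - \frac{5}{3301933}$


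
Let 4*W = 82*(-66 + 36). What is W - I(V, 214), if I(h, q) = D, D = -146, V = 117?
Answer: -469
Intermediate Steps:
I(h, q) = -146
W = -615 (W = (82*(-66 + 36))/4 = (82*(-30))/4 = (¼)*(-2460) = -615)
W - I(V, 214) = -615 - 1*(-146) = -615 + 146 = -469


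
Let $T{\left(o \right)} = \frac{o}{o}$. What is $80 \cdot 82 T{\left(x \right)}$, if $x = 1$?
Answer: $6560$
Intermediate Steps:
$T{\left(o \right)} = 1$
$80 \cdot 82 T{\left(x \right)} = 80 \cdot 82 \cdot 1 = 6560 \cdot 1 = 6560$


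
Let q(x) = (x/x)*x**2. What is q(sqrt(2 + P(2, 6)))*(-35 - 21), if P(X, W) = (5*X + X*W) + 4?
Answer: -1568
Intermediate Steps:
P(X, W) = 4 + 5*X + W*X (P(X, W) = (5*X + W*X) + 4 = 4 + 5*X + W*X)
q(x) = x**2 (q(x) = 1*x**2 = x**2)
q(sqrt(2 + P(2, 6)))*(-35 - 21) = (sqrt(2 + (4 + 5*2 + 6*2)))**2*(-35 - 21) = (sqrt(2 + (4 + 10 + 12)))**2*(-56) = (sqrt(2 + 26))**2*(-56) = (sqrt(28))**2*(-56) = (2*sqrt(7))**2*(-56) = 28*(-56) = -1568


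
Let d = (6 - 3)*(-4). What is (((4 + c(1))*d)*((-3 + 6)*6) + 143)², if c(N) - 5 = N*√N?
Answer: 4068289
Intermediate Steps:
d = -12 (d = 3*(-4) = -12)
c(N) = 5 + N^(3/2) (c(N) = 5 + N*√N = 5 + N^(3/2))
(((4 + c(1))*d)*((-3 + 6)*6) + 143)² = (((4 + (5 + 1^(3/2)))*(-12))*((-3 + 6)*6) + 143)² = (((4 + (5 + 1))*(-12))*(3*6) + 143)² = (((4 + 6)*(-12))*18 + 143)² = ((10*(-12))*18 + 143)² = (-120*18 + 143)² = (-2160 + 143)² = (-2017)² = 4068289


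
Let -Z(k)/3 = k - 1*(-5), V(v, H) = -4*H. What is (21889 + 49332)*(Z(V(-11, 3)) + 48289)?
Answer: 3440686510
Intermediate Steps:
Z(k) = -15 - 3*k (Z(k) = -3*(k - 1*(-5)) = -3*(k + 5) = -3*(5 + k) = -15 - 3*k)
(21889 + 49332)*(Z(V(-11, 3)) + 48289) = (21889 + 49332)*((-15 - (-12)*3) + 48289) = 71221*((-15 - 3*(-12)) + 48289) = 71221*((-15 + 36) + 48289) = 71221*(21 + 48289) = 71221*48310 = 3440686510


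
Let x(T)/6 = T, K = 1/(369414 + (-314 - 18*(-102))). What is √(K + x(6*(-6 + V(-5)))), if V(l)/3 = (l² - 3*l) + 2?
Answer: 7*√3032673417886/185468 ≈ 65.727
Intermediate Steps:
V(l) = 6 - 9*l + 3*l² (V(l) = 3*((l² - 3*l) + 2) = 3*(2 + l² - 3*l) = 6 - 9*l + 3*l²)
K = 1/370936 (K = 1/(369414 + (-314 + 1836)) = 1/(369414 + 1522) = 1/370936 ≈ 2.6959e-6)
x(T) = 6*T
√(K + x(6*(-6 + V(-5)))) = √(1/370936 + 6*(6*(-6 + (6 - 9*(-5) + 3*(-5)²)))) = √(1/370936 + 6*(6*(-6 + (6 + 45 + 3*25)))) = √(1/370936 + 6*(6*(-6 + (6 + 45 + 75)))) = √(1/370936 + 6*(6*(-6 + 126))) = √(1/370936 + 6*(6*120)) = √(1/370936 + 6*720) = √(1/370936 + 4320) = √(1602443521/370936) = 7*√3032673417886/185468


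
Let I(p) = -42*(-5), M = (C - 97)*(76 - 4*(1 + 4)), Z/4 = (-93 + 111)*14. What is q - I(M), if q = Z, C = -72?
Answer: 798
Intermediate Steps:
Z = 1008 (Z = 4*((-93 + 111)*14) = 4*(18*14) = 4*252 = 1008)
M = -9464 (M = (-72 - 97)*(76 - 4*(1 + 4)) = -169*(76 - 4*5) = -169*(76 - 20) = -169*56 = -9464)
q = 1008
I(p) = 210
q - I(M) = 1008 - 1*210 = 1008 - 210 = 798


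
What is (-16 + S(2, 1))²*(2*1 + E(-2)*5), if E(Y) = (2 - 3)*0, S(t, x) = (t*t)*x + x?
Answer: 242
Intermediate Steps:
S(t, x) = x + x*t² (S(t, x) = t²*x + x = x*t² + x = x + x*t²)
E(Y) = 0 (E(Y) = -1*0 = 0)
(-16 + S(2, 1))²*(2*1 + E(-2)*5) = (-16 + 1*(1 + 2²))²*(2*1 + 0*5) = (-16 + 1*(1 + 4))²*(2 + 0) = (-16 + 1*5)²*2 = (-16 + 5)²*2 = (-11)²*2 = 121*2 = 242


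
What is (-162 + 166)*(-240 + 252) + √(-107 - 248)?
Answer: 48 + I*√355 ≈ 48.0 + 18.841*I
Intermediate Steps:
(-162 + 166)*(-240 + 252) + √(-107 - 248) = 4*12 + √(-355) = 48 + I*√355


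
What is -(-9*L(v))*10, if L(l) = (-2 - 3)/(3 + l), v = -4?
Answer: 450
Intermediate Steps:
L(l) = -5/(3 + l)
-(-9*L(v))*10 = -(-(-45)/(3 - 4))*10 = -(-(-45)/(-1))*10 = -(-(-45)*(-1))*10 = -(-9*5)*10 = -(-45)*10 = -1*(-450) = 450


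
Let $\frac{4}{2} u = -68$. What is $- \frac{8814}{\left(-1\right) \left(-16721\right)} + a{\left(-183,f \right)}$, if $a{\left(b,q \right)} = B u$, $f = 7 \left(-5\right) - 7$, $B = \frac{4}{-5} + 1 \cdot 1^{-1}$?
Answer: $- \frac{612584}{83605} \approx -7.3271$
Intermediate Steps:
$B = \frac{1}{5}$ ($B = 4 \left(- \frac{1}{5}\right) + 1 \cdot 1 = - \frac{4}{5} + 1 = \frac{1}{5} \approx 0.2$)
$u = -34$ ($u = \frac{1}{2} \left(-68\right) = -34$)
$f = -42$ ($f = -35 - 7 = -42$)
$a{\left(b,q \right)} = - \frac{34}{5}$ ($a{\left(b,q \right)} = \frac{1}{5} \left(-34\right) = - \frac{34}{5}$)
$- \frac{8814}{\left(-1\right) \left(-16721\right)} + a{\left(-183,f \right)} = - \frac{8814}{\left(-1\right) \left(-16721\right)} - \frac{34}{5} = - \frac{8814}{16721} - \frac{34}{5} = - \frac{612584}{83605}$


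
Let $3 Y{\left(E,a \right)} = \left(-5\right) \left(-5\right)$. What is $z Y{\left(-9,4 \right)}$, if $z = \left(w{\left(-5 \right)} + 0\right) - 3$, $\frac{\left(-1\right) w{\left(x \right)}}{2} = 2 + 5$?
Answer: $- \frac{425}{3} \approx -141.67$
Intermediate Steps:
$w{\left(x \right)} = -14$ ($w{\left(x \right)} = - 2 \left(2 + 5\right) = \left(-2\right) 7 = -14$)
$Y{\left(E,a \right)} = \frac{25}{3}$ ($Y{\left(E,a \right)} = \frac{\left(-5\right) \left(-5\right)}{3} = \frac{1}{3} \cdot 25 = \frac{25}{3}$)
$z = -17$ ($z = \left(-14 + 0\right) - 3 = -14 - 3 = -17$)
$z Y{\left(-9,4 \right)} = \left(-17\right) \frac{25}{3} = - \frac{425}{3}$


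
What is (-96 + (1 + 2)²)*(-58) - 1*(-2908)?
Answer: 7954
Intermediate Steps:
(-96 + (1 + 2)²)*(-58) - 1*(-2908) = (-96 + 3²)*(-58) + 2908 = (-96 + 9)*(-58) + 2908 = -87*(-58) + 2908 = 5046 + 2908 = 7954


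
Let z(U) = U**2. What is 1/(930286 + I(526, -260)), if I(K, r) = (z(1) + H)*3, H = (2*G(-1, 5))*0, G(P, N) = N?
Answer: 1/930289 ≈ 1.0749e-6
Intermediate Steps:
H = 0 (H = (2*5)*0 = 10*0 = 0)
I(K, r) = 3 (I(K, r) = (1**2 + 0)*3 = (1 + 0)*3 = 1*3 = 3)
1/(930286 + I(526, -260)) = 1/(930286 + 3) = 1/930289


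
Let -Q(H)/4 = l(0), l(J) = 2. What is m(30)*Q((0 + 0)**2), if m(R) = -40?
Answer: 320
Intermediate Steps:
Q(H) = -8 (Q(H) = -4*2 = -8)
m(30)*Q((0 + 0)**2) = -40*(-8) = 320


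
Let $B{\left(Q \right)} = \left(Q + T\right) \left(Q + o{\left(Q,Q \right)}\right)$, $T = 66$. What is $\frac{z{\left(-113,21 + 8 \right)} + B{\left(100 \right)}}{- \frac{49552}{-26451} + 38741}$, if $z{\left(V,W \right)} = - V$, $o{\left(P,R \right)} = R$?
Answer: $\frac{125880309}{146398249} \approx 0.85985$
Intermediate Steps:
$B{\left(Q \right)} = 2 Q \left(66 + Q\right)$ ($B{\left(Q \right)} = \left(Q + 66\right) \left(Q + Q\right) = \left(66 + Q\right) 2 Q = 2 Q \left(66 + Q\right)$)
$\frac{z{\left(-113,21 + 8 \right)} + B{\left(100 \right)}}{- \frac{49552}{-26451} + 38741} = \frac{\left(-1\right) \left(-113\right) + 2 \cdot 100 \left(66 + 100\right)}{- \frac{49552}{-26451} + 38741} = \frac{113 + 2 \cdot 100 \cdot 166}{\left(-49552\right) \left(- \frac{1}{26451}\right) + 38741} = \frac{113 + 33200}{\frac{49552}{26451} + 38741} = \frac{33313}{\frac{1024787743}{26451}} = 33313 \cdot \frac{26451}{1024787743} = \frac{125880309}{146398249}$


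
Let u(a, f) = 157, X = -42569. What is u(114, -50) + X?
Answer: -42412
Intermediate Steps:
u(114, -50) + X = 157 - 42569 = -42412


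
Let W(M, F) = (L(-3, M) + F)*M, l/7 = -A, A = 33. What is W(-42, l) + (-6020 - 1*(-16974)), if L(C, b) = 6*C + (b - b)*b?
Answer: 21412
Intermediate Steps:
l = -231 (l = 7*(-1*33) = 7*(-33) = -231)
L(C, b) = 6*C (L(C, b) = 6*C + 0*b = 6*C + 0 = 6*C)
W(M, F) = M*(-18 + F) (W(M, F) = (6*(-3) + F)*M = (-18 + F)*M = M*(-18 + F))
W(-42, l) + (-6020 - 1*(-16974)) = -42*(-18 - 231) + (-6020 - 1*(-16974)) = -42*(-249) + (-6020 + 16974) = 10458 + 10954 = 21412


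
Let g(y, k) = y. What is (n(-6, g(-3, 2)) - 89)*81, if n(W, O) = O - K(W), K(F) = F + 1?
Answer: -7047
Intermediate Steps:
K(F) = 1 + F
n(W, O) = -1 + O - W (n(W, O) = O - (1 + W) = O + (-1 - W) = -1 + O - W)
(n(-6, g(-3, 2)) - 89)*81 = ((-1 - 3 - 1*(-6)) - 89)*81 = ((-1 - 3 + 6) - 89)*81 = (2 - 89)*81 = -87*81 = -7047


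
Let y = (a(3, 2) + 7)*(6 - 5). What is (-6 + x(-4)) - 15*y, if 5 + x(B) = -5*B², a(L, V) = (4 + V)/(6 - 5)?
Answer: -286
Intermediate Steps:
a(L, V) = 4 + V (a(L, V) = (4 + V)/1 = (4 + V)*1 = 4 + V)
x(B) = -5 - 5*B²
y = 13 (y = ((4 + 2) + 7)*(6 - 5) = (6 + 7)*1 = 13*1 = 13)
(-6 + x(-4)) - 15*y = (-6 + (-5 - 5*(-4)²)) - 15*13 = (-6 + (-5 - 5*16)) - 195 = (-6 + (-5 - 80)) - 195 = (-6 - 85) - 195 = -91 - 195 = -286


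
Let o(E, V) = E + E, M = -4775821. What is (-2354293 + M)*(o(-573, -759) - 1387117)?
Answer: 9898473451982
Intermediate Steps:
o(E, V) = 2*E
(-2354293 + M)*(o(-573, -759) - 1387117) = (-2354293 - 4775821)*(2*(-573) - 1387117) = -7130114*(-1146 - 1387117) = -7130114*(-1388263) = 9898473451982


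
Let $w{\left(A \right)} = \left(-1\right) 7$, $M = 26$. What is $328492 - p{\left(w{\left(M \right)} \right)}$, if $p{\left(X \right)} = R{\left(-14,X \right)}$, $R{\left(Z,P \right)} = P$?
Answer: $328499$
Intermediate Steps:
$w{\left(A \right)} = -7$
$p{\left(X \right)} = X$
$328492 - p{\left(w{\left(M \right)} \right)} = 328492 - -7 = 328492 + 7 = 328499$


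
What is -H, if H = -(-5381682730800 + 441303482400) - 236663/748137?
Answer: -3696080509759994137/748137 ≈ -4.9404e+12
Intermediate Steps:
H = 3696080509759994137/748137 (H = -2036472/(1/(-2643747 + (1097 + 216700))) - 236663*1/748137 = -2036472/(1/(-2643747 + 217797)) - 236663/748137 = -2036472/(1/(-2425950)) - 236663/748137 = -2036472/(-1/2425950) - 236663/748137 = -2036472*(-2425950) - 236663/748137 = 4940379248400 - 236663/748137 = 3696080509759994137/748137 ≈ 4.9404e+12)
-H = -1*3696080509759994137/748137 = -3696080509759994137/748137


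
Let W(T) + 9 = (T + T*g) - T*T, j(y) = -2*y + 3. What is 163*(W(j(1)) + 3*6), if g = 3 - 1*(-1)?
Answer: 2119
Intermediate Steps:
j(y) = 3 - 2*y
g = 4 (g = 3 + 1 = 4)
W(T) = -9 - T² + 5*T (W(T) = -9 + ((T + T*4) - T*T) = -9 + ((T + 4*T) - T²) = -9 + (5*T - T²) = -9 + (-T² + 5*T) = -9 - T² + 5*T)
163*(W(j(1)) + 3*6) = 163*((-9 - (3 - 2*1)² + 5*(3 - 2*1)) + 3*6) = 163*((-9 - (3 - 2)² + 5*(3 - 2)) + 18) = 163*((-9 - 1*1² + 5*1) + 18) = 163*((-9 - 1*1 + 5) + 18) = 163*((-9 - 1 + 5) + 18) = 163*(-5 + 18) = 163*13 = 2119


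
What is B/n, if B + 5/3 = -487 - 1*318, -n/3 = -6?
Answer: -1210/27 ≈ -44.815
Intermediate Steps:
n = 18 (n = -3*(-6) = 18)
B = -2420/3 (B = -5/3 + (-487 - 1*318) = -5/3 + (-487 - 318) = -5/3 - 805 = -2420/3 ≈ -806.67)
B/n = -2420/3/18 = -2420/3*1/18 = -1210/27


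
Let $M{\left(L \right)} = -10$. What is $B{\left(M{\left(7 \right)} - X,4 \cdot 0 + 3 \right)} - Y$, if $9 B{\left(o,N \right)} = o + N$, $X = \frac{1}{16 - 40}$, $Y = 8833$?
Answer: $- \frac{1908095}{216} \approx -8833.8$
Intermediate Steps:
$X = - \frac{1}{24}$ ($X = \frac{1}{-24} = - \frac{1}{24} \approx -0.041667$)
$B{\left(o,N \right)} = \frac{N}{9} + \frac{o}{9}$ ($B{\left(o,N \right)} = \frac{o + N}{9} = \frac{N + o}{9} = \frac{N}{9} + \frac{o}{9}$)
$B{\left(M{\left(7 \right)} - X,4 \cdot 0 + 3 \right)} - Y = \left(\frac{4 \cdot 0 + 3}{9} + \frac{-10 - - \frac{1}{24}}{9}\right) - 8833 = \left(\frac{0 + 3}{9} + \frac{-10 + \frac{1}{24}}{9}\right) - 8833 = \left(\frac{1}{9} \cdot 3 + \frac{1}{9} \left(- \frac{239}{24}\right)\right) - 8833 = \left(\frac{1}{3} - \frac{239}{216}\right) - 8833 = - \frac{167}{216} - 8833 = - \frac{1908095}{216}$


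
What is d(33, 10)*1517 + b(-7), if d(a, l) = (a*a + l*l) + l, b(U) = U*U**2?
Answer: 1818540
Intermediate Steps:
b(U) = U**3
d(a, l) = l + a**2 + l**2 (d(a, l) = (a**2 + l**2) + l = l + a**2 + l**2)
d(33, 10)*1517 + b(-7) = (10 + 33**2 + 10**2)*1517 + (-7)**3 = (10 + 1089 + 100)*1517 - 343 = 1199*1517 - 343 = 1818883 - 343 = 1818540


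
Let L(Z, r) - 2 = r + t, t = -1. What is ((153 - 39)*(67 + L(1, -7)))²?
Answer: 48358116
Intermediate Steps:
L(Z, r) = 1 + r (L(Z, r) = 2 + (r - 1) = 2 + (-1 + r) = 1 + r)
((153 - 39)*(67 + L(1, -7)))² = ((153 - 39)*(67 + (1 - 7)))² = (114*(67 - 6))² = (114*61)² = 6954² = 48358116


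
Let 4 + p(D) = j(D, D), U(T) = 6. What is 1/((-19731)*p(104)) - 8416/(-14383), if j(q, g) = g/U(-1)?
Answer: 2214066897/3783879640 ≈ 0.58513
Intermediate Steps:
j(q, g) = g/6
p(D) = -4 + D/6
1/((-19731)*p(104)) - 8416/(-14383) = 1/((-19731)*(-4 + (⅙)*104)) - 8416/(-14383) = -1/(19731*(-4 + 52/3)) - 8416*(-1/14383) = -1/(19731*40/3) + 8416/14383 = -1/19731*3/40 + 8416/14383 = -1/263080 + 8416/14383 = 2214066897/3783879640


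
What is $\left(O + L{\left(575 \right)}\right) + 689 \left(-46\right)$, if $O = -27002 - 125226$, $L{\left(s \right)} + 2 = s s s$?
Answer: $189925451$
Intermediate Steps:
$L{\left(s \right)} = -2 + s^{3}$ ($L{\left(s \right)} = -2 + s s s = -2 + s^{2} s = -2 + s^{3}$)
$O = -152228$ ($O = -27002 - 125226 = -152228$)
$\left(O + L{\left(575 \right)}\right) + 689 \left(-46\right) = \left(-152228 - \left(2 - 575^{3}\right)\right) + 689 \left(-46\right) = \left(-152228 + \left(-2 + 190109375\right)\right) - 31694 = \left(-152228 + 190109373\right) - 31694 = 189957145 - 31694 = 189925451$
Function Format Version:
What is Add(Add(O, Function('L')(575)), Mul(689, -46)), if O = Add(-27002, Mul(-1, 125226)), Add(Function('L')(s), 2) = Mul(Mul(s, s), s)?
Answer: 189925451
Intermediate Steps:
Function('L')(s) = Add(-2, Pow(s, 3)) (Function('L')(s) = Add(-2, Mul(Mul(s, s), s)) = Add(-2, Mul(Pow(s, 2), s)) = Add(-2, Pow(s, 3)))
O = -152228 (O = Add(-27002, -125226) = -152228)
Add(Add(O, Function('L')(575)), Mul(689, -46)) = Add(Add(-152228, Add(-2, Pow(575, 3))), Mul(689, -46)) = Add(Add(-152228, Add(-2, 190109375)), -31694) = Add(Add(-152228, 190109373), -31694) = Add(189957145, -31694) = 189925451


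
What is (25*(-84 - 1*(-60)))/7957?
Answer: -600/7957 ≈ -0.075405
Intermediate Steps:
(25*(-84 - 1*(-60)))/7957 = (25*(-84 + 60))*(1/7957) = (25*(-24))*(1/7957) = -600*1/7957 = -600/7957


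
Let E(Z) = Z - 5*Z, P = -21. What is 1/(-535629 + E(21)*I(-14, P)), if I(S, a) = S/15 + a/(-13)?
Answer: -65/34819609 ≈ -1.8668e-6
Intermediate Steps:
E(Z) = -4*Z
I(S, a) = -a/13 + S/15 (I(S, a) = S*(1/15) + a*(-1/13) = S/15 - a/13 = -a/13 + S/15)
1/(-535629 + E(21)*I(-14, P)) = 1/(-535629 + (-4*21)*(-1/13*(-21) + (1/15)*(-14))) = 1/(-535629 - 84*(21/13 - 14/15)) = 1/(-535629 - 84*133/195) = 1/(-535629 - 3724/65) = 1/(-34819609/65) = -65/34819609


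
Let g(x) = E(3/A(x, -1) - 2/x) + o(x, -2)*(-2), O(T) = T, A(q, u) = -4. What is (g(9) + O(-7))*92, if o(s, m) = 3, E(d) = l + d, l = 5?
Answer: -7429/9 ≈ -825.44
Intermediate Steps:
E(d) = 5 + d
g(x) = -7/4 - 2/x (g(x) = (5 + (3/(-4) - 2/x)) + 3*(-2) = (5 + (3*(-1/4) - 2/x)) - 6 = (5 + (-3/4 - 2/x)) - 6 = (17/4 - 2/x) - 6 = -7/4 - 2/x)
(g(9) + O(-7))*92 = ((-7/4 - 2/9) - 7)*92 = (-71/36 - 7)*92 = -323/36*92 = -7429/9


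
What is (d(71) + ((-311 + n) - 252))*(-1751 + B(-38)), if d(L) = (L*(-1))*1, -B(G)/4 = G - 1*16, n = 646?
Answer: -18420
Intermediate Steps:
B(G) = 64 - 4*G (B(G) = -4*(G - 1*16) = -4*(G - 16) = -4*(-16 + G) = 64 - 4*G)
d(L) = -L (d(L) = -L*1 = -L)
(d(71) + ((-311 + n) - 252))*(-1751 + B(-38)) = (-1*71 + ((-311 + 646) - 252))*(-1751 + (64 - 4*(-38))) = (-71 + (335 - 252))*(-1751 + (64 + 152)) = (-71 + 83)*(-1751 + 216) = 12*(-1535) = -18420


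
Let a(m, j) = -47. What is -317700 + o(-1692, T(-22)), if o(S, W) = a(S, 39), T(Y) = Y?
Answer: -317747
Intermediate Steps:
o(S, W) = -47
-317700 + o(-1692, T(-22)) = -317700 - 47 = -317747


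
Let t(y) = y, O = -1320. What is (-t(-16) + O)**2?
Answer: 1700416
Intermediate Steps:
(-t(-16) + O)**2 = (-1*(-16) - 1320)**2 = (16 - 1320)**2 = (-1304)**2 = 1700416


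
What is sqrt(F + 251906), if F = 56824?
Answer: sqrt(308730) ≈ 555.63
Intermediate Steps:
sqrt(F + 251906) = sqrt(56824 + 251906) = sqrt(308730)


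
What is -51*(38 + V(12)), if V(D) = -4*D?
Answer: 510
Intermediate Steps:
-51*(38 + V(12)) = -51*(38 - 4*12) = -51*(38 - 48) = -51*(-10) = 510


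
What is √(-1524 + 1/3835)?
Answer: I*√22413807065/3835 ≈ 39.038*I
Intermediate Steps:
√(-1524 + 1/3835) = √(-5844539/3835) = I*√22413807065/3835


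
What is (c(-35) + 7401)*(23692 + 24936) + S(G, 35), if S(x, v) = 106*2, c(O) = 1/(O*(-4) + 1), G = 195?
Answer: 50745390268/141 ≈ 3.5990e+8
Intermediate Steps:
c(O) = 1/(1 - 4*O) (c(O) = 1/(-4*O + 1) = 1/(1 - 4*O))
S(x, v) = 212
(c(-35) + 7401)*(23692 + 24936) + S(G, 35) = (-1/(-1 + 4*(-35)) + 7401)*(23692 + 24936) + 212 = (-1/(-1 - 140) + 7401)*48628 + 212 = (-1/(-141) + 7401)*48628 + 212 = (-1*(-1/141) + 7401)*48628 + 212 = (1/141 + 7401)*48628 + 212 = (1043542/141)*48628 + 212 = 50745360376/141 + 212 = 50745390268/141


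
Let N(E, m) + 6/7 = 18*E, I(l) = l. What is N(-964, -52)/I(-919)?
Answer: 121470/6433 ≈ 18.882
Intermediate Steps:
N(E, m) = -6/7 + 18*E
N(-964, -52)/I(-919) = (-6/7 + 18*(-964))/(-919) = (-6/7 - 17352)*(-1/919) = -121470/7*(-1/919) = 121470/6433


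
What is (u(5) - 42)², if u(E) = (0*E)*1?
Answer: 1764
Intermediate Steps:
u(E) = 0 (u(E) = 0*1 = 0)
(u(5) - 42)² = (0 - 42)² = (-42)² = 1764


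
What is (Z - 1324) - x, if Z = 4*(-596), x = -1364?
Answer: -2344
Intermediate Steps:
Z = -2384
(Z - 1324) - x = (-2384 - 1324) - 1*(-1364) = -3708 + 1364 = -2344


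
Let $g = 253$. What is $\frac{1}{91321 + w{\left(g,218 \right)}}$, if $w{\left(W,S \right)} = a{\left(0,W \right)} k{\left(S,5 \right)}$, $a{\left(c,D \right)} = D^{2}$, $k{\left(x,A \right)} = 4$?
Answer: $\frac{1}{347357} \approx 2.8789 \cdot 10^{-6}$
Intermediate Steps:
$w{\left(W,S \right)} = 4 W^{2}$ ($w{\left(W,S \right)} = W^{2} \cdot 4 = 4 W^{2}$)
$\frac{1}{91321 + w{\left(g,218 \right)}} = \frac{1}{91321 + 4 \cdot 253^{2}} = \frac{1}{91321 + 4 \cdot 64009} = \frac{1}{91321 + 256036} = \frac{1}{347357}$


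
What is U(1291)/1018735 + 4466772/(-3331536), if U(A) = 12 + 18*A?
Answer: -74549979357/56565872116 ≈ -1.3179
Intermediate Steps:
U(1291)/1018735 + 4466772/(-3331536) = (12 + 18*1291)/1018735 + 4466772/(-3331536) = (12 + 23238)*(1/1018735) + 4466772*(-1/3331536) = 23250*(1/1018735) - 372231/277628 = 4650/203747 - 372231/277628 = -74549979357/56565872116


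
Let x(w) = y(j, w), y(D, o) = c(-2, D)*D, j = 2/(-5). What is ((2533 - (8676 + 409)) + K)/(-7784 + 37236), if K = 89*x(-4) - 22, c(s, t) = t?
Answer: -81997/368150 ≈ -0.22273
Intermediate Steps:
j = -2/5 (j = 2*(-1/5) = -2/5 ≈ -0.40000)
y(D, o) = D**2 (y(D, o) = D*D = D**2)
x(w) = 4/25 (x(w) = (-2/5)**2 = 4/25)
K = -194/25 (K = 89*(4/25) - 22 = 356/25 - 22 = -194/25 ≈ -7.7600)
((2533 - (8676 + 409)) + K)/(-7784 + 37236) = ((2533 - (8676 + 409)) - 194/25)/(-7784 + 37236) = ((2533 - 1*9085) - 194/25)/29452 = ((2533 - 9085) - 194/25)*(1/29452) = (-6552 - 194/25)*(1/29452) = -163994/25*1/29452 = -81997/368150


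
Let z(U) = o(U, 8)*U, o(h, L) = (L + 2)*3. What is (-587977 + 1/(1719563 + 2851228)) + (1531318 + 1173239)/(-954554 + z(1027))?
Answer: -2482592818190708251/4222240761504 ≈ -5.8798e+5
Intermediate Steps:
o(h, L) = 6 + 3*L (o(h, L) = (2 + L)*3 = 6 + 3*L)
z(U) = 30*U (z(U) = (6 + 3*8)*U = (6 + 24)*U = 30*U)
(-587977 + 1/(1719563 + 2851228)) + (1531318 + 1173239)/(-954554 + z(1027)) = (-587977 + 1/(1719563 + 2851228)) + (1531318 + 1173239)/(-954554 + 30*1027) = (-587977 + 1/4570791) + 2704557/(-954554 + 30810) = (-587977 + 1/4570791) + 2704557/(-923744) = -2687519979806/4570791 + 2704557*(-1/923744) = -2687519979806/4570791 - 2704557/923744 = -2482592818190708251/4222240761504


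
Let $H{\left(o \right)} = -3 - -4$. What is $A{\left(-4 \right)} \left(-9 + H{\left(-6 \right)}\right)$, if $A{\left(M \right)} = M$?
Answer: $32$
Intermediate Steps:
$H{\left(o \right)} = 1$ ($H{\left(o \right)} = -3 + 4 = 1$)
$A{\left(-4 \right)} \left(-9 + H{\left(-6 \right)}\right) = - 4 \left(-9 + 1\right) = \left(-4\right) \left(-8\right) = 32$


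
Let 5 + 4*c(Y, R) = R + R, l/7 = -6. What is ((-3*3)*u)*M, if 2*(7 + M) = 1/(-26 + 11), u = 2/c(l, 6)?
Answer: 2532/35 ≈ 72.343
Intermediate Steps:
l = -42 (l = 7*(-6) = -42)
c(Y, R) = -5/4 + R/2 (c(Y, R) = -5/4 + (R + R)/4 = -5/4 + (2*R)/4 = -5/4 + R/2)
u = 8/7 (u = 2/(-5/4 + (½)*6) = 2/(-5/4 + 3) = 2/(7/4) = 2*(4/7) = 8/7 ≈ 1.1429)
M = -211/30 (M = -7 + 1/(2*(-26 + 11)) = -7 + (½)/(-15) = -7 + (½)*(-1/15) = -7 - 1/30 = -211/30 ≈ -7.0333)
((-3*3)*u)*M = (-3*3*(8/7))*(-211/30) = -9*8/7*(-211/30) = -72/7*(-211/30) = 2532/35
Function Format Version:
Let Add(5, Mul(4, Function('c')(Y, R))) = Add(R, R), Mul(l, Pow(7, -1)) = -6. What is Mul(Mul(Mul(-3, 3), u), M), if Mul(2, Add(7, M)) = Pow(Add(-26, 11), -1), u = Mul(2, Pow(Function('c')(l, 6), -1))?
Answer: Rational(2532, 35) ≈ 72.343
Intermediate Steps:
l = -42 (l = Mul(7, -6) = -42)
Function('c')(Y, R) = Add(Rational(-5, 4), Mul(Rational(1, 2), R)) (Function('c')(Y, R) = Add(Rational(-5, 4), Mul(Rational(1, 4), Add(R, R))) = Add(Rational(-5, 4), Mul(Rational(1, 4), Mul(2, R))) = Add(Rational(-5, 4), Mul(Rational(1, 2), R)))
u = Rational(8, 7) (u = Mul(2, Pow(Add(Rational(-5, 4), Mul(Rational(1, 2), 6)), -1)) = Mul(2, Pow(Add(Rational(-5, 4), 3), -1)) = Mul(2, Pow(Rational(7, 4), -1)) = Mul(2, Rational(4, 7)) = Rational(8, 7) ≈ 1.1429)
M = Rational(-211, 30) (M = Add(-7, Mul(Rational(1, 2), Pow(Add(-26, 11), -1))) = Add(-7, Mul(Rational(1, 2), Pow(-15, -1))) = Add(-7, Mul(Rational(1, 2), Rational(-1, 15))) = Add(-7, Rational(-1, 30)) = Rational(-211, 30) ≈ -7.0333)
Mul(Mul(Mul(-3, 3), u), M) = Mul(Mul(Mul(-3, 3), Rational(8, 7)), Rational(-211, 30)) = Mul(Mul(-9, Rational(8, 7)), Rational(-211, 30)) = Mul(Rational(-72, 7), Rational(-211, 30)) = Rational(2532, 35)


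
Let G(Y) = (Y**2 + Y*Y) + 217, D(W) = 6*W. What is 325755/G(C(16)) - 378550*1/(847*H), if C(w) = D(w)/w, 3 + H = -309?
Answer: 43097360135/38186148 ≈ 1128.6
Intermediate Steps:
H = -312 (H = -3 - 309 = -312)
C(w) = 6 (C(w) = (6*w)/w = 6)
G(Y) = 217 + 2*Y**2 (G(Y) = (Y**2 + Y**2) + 217 = 2*Y**2 + 217 = 217 + 2*Y**2)
325755/G(C(16)) - 378550*1/(847*H) = 325755/(217 + 2*6**2) - 378550/((-312*847)) = 325755/(217 + 2*36) - 378550/(-264264) = 325755/(217 + 72) - 378550*(-1/264264) = 325755/289 + 189275/132132 = 43097360135/38186148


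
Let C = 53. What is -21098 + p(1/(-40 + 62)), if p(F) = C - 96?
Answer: -21141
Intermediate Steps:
p(F) = -43 (p(F) = 53 - 96 = -43)
-21098 + p(1/(-40 + 62)) = -21098 - 43 = -21141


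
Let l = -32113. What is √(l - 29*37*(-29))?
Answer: 2*I*√249 ≈ 31.559*I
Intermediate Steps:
√(l - 29*37*(-29)) = √(-32113 - 29*37*(-29)) = √(-32113 - 1073*(-29)) = √(-32113 + 31117) = √(-996) = 2*I*√249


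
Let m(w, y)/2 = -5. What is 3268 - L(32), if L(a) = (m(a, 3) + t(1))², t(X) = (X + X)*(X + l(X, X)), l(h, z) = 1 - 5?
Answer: 3012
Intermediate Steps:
l(h, z) = -4
m(w, y) = -10 (m(w, y) = 2*(-5) = -10)
t(X) = 2*X*(-4 + X) (t(X) = (X + X)*(X - 4) = (2*X)*(-4 + X) = 2*X*(-4 + X))
L(a) = 256 (L(a) = (-10 + 2*1*(-4 + 1))² = (-10 + 2*1*(-3))² = (-10 - 6)² = (-16)² = 256)
3268 - L(32) = 3268 - 1*256 = 3268 - 256 = 3012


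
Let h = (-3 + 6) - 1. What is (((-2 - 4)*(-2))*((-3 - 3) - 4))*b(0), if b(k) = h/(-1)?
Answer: 240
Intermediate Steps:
h = 2 (h = 3 - 1 = 2)
b(k) = -2 (b(k) = 2/(-1) = 2*(-1) = -2)
(((-2 - 4)*(-2))*((-3 - 3) - 4))*b(0) = (((-2 - 4)*(-2))*((-3 - 3) - 4))*(-2) = ((-6*(-2))*(-6 - 4))*(-2) = (12*(-10))*(-2) = -120*(-2) = 240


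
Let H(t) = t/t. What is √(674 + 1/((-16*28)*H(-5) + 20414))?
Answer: √268684159110/19966 ≈ 25.962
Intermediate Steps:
H(t) = 1
√(674 + 1/((-16*28)*H(-5) + 20414)) = √(674 + 1/(-16*28*1 + 20414)) = √(674 + 1/(-448*1 + 20414)) = √(674 + 1/(-448 + 20414)) = √(674 + 1/19966) = √(13457085/19966) = √268684159110/19966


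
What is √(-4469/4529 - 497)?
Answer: 3*I*√1134958342/4529 ≈ 22.316*I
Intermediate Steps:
√(-4469/4529 - 497) = √(-2255382/4529) = 3*I*√1134958342/4529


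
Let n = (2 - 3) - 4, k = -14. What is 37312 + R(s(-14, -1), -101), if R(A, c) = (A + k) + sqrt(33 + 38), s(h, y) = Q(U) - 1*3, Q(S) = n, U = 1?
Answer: 37290 + sqrt(71) ≈ 37298.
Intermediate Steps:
n = -5 (n = -1 - 4 = -5)
Q(S) = -5
s(h, y) = -8 (s(h, y) = -5 - 1*3 = -5 - 3 = -8)
R(A, c) = -14 + A + sqrt(71) (R(A, c) = (A - 14) + sqrt(33 + 38) = (-14 + A) + sqrt(71) = -14 + A + sqrt(71))
37312 + R(s(-14, -1), -101) = 37312 + (-14 - 8 + sqrt(71)) = 37312 + (-22 + sqrt(71)) = 37290 + sqrt(71)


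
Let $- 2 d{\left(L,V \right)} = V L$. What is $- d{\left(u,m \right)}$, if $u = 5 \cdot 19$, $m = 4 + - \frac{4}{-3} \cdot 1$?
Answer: $\frac{760}{3} \approx 253.33$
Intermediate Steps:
$m = \frac{16}{3}$ ($m = 4 + \left(-4\right) \left(- \frac{1}{3}\right) 1 = 4 + \frac{4}{3} \cdot 1 = 4 + \frac{4}{3} = \frac{16}{3} \approx 5.3333$)
$u = 95$
$d{\left(L,V \right)} = - \frac{L V}{2}$ ($d{\left(L,V \right)} = - \frac{V L}{2} = - \frac{L V}{2}$)
$- d{\left(u,m \right)} = - \frac{\left(-1\right) 95 \cdot 16}{2 \cdot 3} = \left(-1\right) \left(- \frac{760}{3}\right) = \frac{760}{3}$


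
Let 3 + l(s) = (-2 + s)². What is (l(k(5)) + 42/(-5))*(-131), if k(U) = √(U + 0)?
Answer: 1572/5 + 524*√5 ≈ 1486.1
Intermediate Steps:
k(U) = √U
l(s) = -3 + (-2 + s)²
(l(k(5)) + 42/(-5))*(-131) = ((-3 + (-2 + √5)²) + 42/(-5))*(-131) = ((-3 + (-2 + √5)²) + 42*(-⅕))*(-131) = ((-3 + (-2 + √5)²) - 42/5)*(-131) = (-57/5 + (-2 + √5)²)*(-131) = 7467/5 - 131*(-2 + √5)²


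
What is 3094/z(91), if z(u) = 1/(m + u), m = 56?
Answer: 454818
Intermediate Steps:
z(u) = 1/(56 + u)
3094/z(91) = 3094/(1/(56 + 91)) = 3094/(1/147) = 3094*147 = 454818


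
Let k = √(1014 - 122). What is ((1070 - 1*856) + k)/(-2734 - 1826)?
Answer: -107/2280 - √223/2280 ≈ -0.053479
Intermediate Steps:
k = 2*√223 (k = √892 = 2*√223 ≈ 29.866)
((1070 - 1*856) + k)/(-2734 - 1826) = ((1070 - 1*856) + 2*√223)/(-2734 - 1826) = ((1070 - 856) + 2*√223)/(-4560) = (214 + 2*√223)*(-1/4560) = -107/2280 - √223/2280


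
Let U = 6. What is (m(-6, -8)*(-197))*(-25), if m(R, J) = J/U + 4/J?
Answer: -54175/6 ≈ -9029.2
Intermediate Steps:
m(R, J) = 4/J + J/6 (m(R, J) = J/6 + 4/J = 4/J + J/6)
(m(-6, -8)*(-197))*(-25) = ((4/(-8) + (⅙)*(-8))*(-197))*(-25) = ((4*(-⅛) - 4/3)*(-197))*(-25) = ((-½ - 4/3)*(-197))*(-25) = -11/6*(-197)*(-25) = (2167/6)*(-25) = -54175/6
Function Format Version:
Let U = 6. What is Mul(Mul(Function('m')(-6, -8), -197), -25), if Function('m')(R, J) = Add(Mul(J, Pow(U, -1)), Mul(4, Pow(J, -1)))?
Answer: Rational(-54175, 6) ≈ -9029.2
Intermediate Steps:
Function('m')(R, J) = Add(Mul(4, Pow(J, -1)), Mul(Rational(1, 6), J)) (Function('m')(R, J) = Add(Mul(J, Pow(6, -1)), Mul(4, Pow(J, -1))) = Add(Mul(J, Rational(1, 6)), Mul(4, Pow(J, -1))) = Add(Mul(Rational(1, 6), J), Mul(4, Pow(J, -1))) = Add(Mul(4, Pow(J, -1)), Mul(Rational(1, 6), J)))
Mul(Mul(Function('m')(-6, -8), -197), -25) = Mul(Mul(Add(Mul(4, Pow(-8, -1)), Mul(Rational(1, 6), -8)), -197), -25) = Mul(Mul(Add(Mul(4, Rational(-1, 8)), Rational(-4, 3)), -197), -25) = Mul(Mul(Add(Rational(-1, 2), Rational(-4, 3)), -197), -25) = Mul(Mul(Rational(-11, 6), -197), -25) = Mul(Rational(2167, 6), -25) = Rational(-54175, 6)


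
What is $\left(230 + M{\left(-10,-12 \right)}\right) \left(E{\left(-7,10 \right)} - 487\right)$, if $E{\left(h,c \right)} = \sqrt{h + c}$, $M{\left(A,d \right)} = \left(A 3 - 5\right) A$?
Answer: $-282460 + 580 \sqrt{3} \approx -2.8146 \cdot 10^{5}$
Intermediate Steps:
$M{\left(A,d \right)} = A \left(-5 + 3 A\right)$ ($M{\left(A,d \right)} = \left(3 A - 5\right) A = \left(-5 + 3 A\right) A = A \left(-5 + 3 A\right)$)
$E{\left(h,c \right)} = \sqrt{c + h}$
$\left(230 + M{\left(-10,-12 \right)}\right) \left(E{\left(-7,10 \right)} - 487\right) = \left(230 - 10 \left(-5 + 3 \left(-10\right)\right)\right) \left(\sqrt{10 - 7} - 487\right) = \left(230 - 10 \left(-5 - 30\right)\right) \left(\sqrt{3} - 487\right) = \left(230 - -350\right) \left(-487 + \sqrt{3}\right) = \left(230 + 350\right) \left(-487 + \sqrt{3}\right) = 580 \left(-487 + \sqrt{3}\right) = -282460 + 580 \sqrt{3}$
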